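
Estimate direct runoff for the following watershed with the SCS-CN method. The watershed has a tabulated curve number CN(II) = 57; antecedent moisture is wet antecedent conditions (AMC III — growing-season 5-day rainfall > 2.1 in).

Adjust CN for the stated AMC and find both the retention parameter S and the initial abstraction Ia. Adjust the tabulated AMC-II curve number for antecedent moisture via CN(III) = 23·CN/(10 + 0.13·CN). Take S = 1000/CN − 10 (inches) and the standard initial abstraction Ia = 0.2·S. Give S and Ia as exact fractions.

S = 4300/1311 in ≈ 3.280 in; Ia = 860/1311 in ≈ 0.656 in

Adjust CN=57 to AMC III: 23·57/(10 + 0.13·57) → 1311 ÷ (1741/100) = 131100/1741 ≈ 75.302
S = 1000/(131100/1741) − 10 = 4300/1311 in ≈ 3.280 in
Initial abstraction Ia = S/5 = (4300/1311)/5 = 860/1311 ≈ 0.656 in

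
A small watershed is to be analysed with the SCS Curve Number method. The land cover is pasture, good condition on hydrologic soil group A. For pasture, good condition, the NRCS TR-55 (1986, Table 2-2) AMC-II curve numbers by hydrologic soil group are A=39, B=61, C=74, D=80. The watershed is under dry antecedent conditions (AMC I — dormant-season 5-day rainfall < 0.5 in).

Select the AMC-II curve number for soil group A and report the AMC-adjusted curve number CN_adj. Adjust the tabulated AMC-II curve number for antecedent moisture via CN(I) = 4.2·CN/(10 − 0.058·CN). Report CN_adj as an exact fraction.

CN_adj = 81900/3869 ≈ 21.168

NRCS table: pasture, good condition, soil group A → CN(II) = 39
Dry (AMC I): CN(I) = 4.2·39/(10 − 0.058·39) = (819/5)/(3869/500) = 81900/3869 ≈ 21.168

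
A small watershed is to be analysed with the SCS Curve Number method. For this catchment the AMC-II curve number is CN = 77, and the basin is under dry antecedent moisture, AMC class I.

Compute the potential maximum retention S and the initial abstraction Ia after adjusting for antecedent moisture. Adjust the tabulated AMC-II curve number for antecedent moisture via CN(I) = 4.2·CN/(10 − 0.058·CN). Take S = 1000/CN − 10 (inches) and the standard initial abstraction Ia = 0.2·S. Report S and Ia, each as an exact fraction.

Dry (AMC I): CN(I) = 4.2·77/(10 − 0.058·77) = (1617/5)/(2767/500) = 161700/2767 ≈ 58.439
Max retention: S = 1000/(161700/2767) − 10 = 11500/1617 in (≈ 7.112 in)
Ia = 0.2·(11500/1617) = 2300/1617 in ≈ 1.422 in

S = 11500/1617 in ≈ 7.112 in; Ia = 2300/1617 in ≈ 1.422 in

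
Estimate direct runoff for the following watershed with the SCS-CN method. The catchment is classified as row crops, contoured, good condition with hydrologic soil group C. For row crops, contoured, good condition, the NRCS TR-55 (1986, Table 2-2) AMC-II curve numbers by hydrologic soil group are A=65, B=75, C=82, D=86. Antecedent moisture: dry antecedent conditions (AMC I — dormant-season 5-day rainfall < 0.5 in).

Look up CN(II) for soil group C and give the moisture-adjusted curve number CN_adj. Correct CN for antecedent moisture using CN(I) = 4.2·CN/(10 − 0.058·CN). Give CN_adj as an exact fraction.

CN_adj = 28700/437 ≈ 65.675

NRCS table: row crops, contoured, good condition, soil group C → CN(II) = 82
Dry (AMC I): CN(I) = 4.2·82/(10 − 0.058·82) = (1722/5)/(1311/250) = 28700/437 ≈ 65.675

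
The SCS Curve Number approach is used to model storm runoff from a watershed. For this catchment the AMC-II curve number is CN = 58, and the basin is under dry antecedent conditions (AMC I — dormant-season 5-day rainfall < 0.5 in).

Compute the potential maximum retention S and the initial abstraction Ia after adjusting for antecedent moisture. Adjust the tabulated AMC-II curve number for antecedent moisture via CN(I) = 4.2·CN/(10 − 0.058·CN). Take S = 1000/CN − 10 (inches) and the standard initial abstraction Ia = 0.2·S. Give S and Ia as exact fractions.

S = 500/29 in ≈ 17.241 in; Ia = 100/29 in ≈ 3.448 in

CN(I) from CN(II)=58: (4.2·58)/(10 − 0.058·58) = 2900/79 ≈ 36.709
S = 1000/(2900/79) − 10 = 500/29 in ≈ 17.241 in
Ia = 0.2S: 0.2·17.241 = 3.448 in (exactly 100/29)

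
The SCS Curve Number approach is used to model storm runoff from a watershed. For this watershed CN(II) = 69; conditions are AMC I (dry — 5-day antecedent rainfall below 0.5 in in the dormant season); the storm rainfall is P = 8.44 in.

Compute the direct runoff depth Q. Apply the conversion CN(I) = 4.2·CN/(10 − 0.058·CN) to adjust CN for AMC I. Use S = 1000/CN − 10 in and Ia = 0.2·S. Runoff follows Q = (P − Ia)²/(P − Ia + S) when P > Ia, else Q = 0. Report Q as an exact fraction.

Adjust CN=69 to AMC I: 4.2·69/(10 − 0.058·69) → (1449/5) ÷ (2999/500) = 144900/2999 ≈ 48.316
S = 1000/(144900/2999) − 10 = 15500/1449 in ≈ 10.697 in
Initial abstraction Ia = S/5 = (15500/1449)/5 = 3100/1449 ≈ 2.139 in
Since P=8.440 > Ia=2.139: effective rainfall P−Ia = 228239/36225 in
Q: (228239/36225)² ÷ (615739/36225) = 52093041121/22305145275 in (≈ 2.335 in)

Q = 52093041121/22305145275 in ≈ 2.335 in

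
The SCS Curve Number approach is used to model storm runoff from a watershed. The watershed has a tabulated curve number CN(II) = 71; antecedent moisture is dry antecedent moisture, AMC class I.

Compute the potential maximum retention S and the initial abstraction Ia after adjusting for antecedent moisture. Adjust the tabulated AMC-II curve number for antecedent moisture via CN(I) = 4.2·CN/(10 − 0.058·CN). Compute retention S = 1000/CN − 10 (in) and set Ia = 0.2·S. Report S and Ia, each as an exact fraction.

Adjust CN=71 to AMC I: 4.2·71/(10 − 0.058·71) → (1491/5) ÷ (2941/500) = 149100/2941 ≈ 50.697
S = 1000/(149100/2941) − 10 = 14500/1491 in ≈ 9.725 in
Ia = 0.2·(14500/1491) = 2900/1491 in ≈ 1.945 in

S = 14500/1491 in ≈ 9.725 in; Ia = 2900/1491 in ≈ 1.945 in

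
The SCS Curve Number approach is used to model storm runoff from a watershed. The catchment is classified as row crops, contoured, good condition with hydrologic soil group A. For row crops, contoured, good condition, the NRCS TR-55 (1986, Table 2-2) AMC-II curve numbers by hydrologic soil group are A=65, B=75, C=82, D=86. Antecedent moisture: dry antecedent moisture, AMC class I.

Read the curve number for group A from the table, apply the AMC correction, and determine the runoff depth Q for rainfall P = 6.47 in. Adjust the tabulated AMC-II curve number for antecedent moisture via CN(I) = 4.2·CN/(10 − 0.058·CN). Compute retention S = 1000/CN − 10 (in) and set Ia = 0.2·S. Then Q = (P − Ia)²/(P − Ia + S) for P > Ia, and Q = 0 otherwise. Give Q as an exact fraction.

NRCS table: row crops, contoured, good condition, soil group A → CN(II) = 65
Adjust CN=65 to AMC I: 4.2·65/(10 − 0.058·65) → 273 ÷ (623/100) = 3900/89 ≈ 43.820
S = 1000/(3900/89) − 10 = 500/39 in ≈ 12.821 in
Ia = 0.2S: 0.2·12.821 = 2.564 in (exactly 100/39)
Since P=6.470 > Ia=2.564: effective rainfall P−Ia = 15233/3900 in
Q = (15233/3900)²/((15233/3900) + 500/39) = (232044289/15210000)/(65233/3900) = 232044289/254408700 in ≈ 0.912 in

Q = 232044289/254408700 in ≈ 0.912 in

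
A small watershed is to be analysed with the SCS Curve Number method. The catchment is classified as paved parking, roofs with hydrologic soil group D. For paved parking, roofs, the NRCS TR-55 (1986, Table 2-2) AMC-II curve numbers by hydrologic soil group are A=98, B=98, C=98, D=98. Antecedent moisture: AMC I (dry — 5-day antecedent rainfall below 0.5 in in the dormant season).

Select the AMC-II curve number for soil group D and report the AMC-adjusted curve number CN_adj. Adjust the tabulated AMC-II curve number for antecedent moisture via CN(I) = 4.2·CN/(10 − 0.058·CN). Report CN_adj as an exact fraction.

NRCS table: paved parking, roofs, soil group D → CN(II) = 98
CN(I) from CN(II)=98: (4.2·98)/(10 − 0.058·98) = 102900/1079 ≈ 95.366

CN_adj = 102900/1079 ≈ 95.366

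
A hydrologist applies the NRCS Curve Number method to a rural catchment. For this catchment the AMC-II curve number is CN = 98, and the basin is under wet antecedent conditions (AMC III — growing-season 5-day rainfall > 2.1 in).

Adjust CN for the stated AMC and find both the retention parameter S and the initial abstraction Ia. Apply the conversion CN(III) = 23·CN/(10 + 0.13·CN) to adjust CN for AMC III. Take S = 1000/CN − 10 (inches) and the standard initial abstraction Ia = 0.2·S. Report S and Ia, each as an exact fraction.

Adjust CN=98 to AMC III: 23·98/(10 + 0.13·98) → 2254 ÷ (1137/50) = 112700/1137 ≈ 99.120
Max retention: S = 1000/(112700/1137) − 10 = 100/1127 in (≈ 0.089 in)
Ia = 0.2S: 0.2·0.089 = 0.018 in (exactly 20/1127)

S = 100/1127 in ≈ 0.089 in; Ia = 20/1127 in ≈ 0.018 in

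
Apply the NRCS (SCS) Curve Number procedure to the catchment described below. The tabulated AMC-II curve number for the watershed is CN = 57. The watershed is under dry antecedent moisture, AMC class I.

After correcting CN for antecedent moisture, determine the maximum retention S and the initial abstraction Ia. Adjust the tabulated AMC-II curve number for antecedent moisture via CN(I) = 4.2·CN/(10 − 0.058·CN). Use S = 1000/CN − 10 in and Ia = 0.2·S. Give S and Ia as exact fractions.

Adjust CN=57 to AMC I: 4.2·57/(10 − 0.058·57) → (1197/5) ÷ (3347/500) = 119700/3347 ≈ 35.763
Retention S: 1000/CN − 10 with CN=35.763 → S = 21500/1197 ≈ 17.962 in
Ia = 0.2S: 0.2·17.962 = 3.592 in (exactly 4300/1197)

S = 21500/1197 in ≈ 17.962 in; Ia = 4300/1197 in ≈ 3.592 in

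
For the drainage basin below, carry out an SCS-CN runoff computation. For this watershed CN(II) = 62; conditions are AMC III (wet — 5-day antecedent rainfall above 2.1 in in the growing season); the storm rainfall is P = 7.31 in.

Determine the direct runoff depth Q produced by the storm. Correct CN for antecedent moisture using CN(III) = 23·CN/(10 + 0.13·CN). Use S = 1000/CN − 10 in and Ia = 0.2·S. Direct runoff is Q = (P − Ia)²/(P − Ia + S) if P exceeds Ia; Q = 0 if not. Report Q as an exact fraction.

Adjust CN=62 to AMC III: 23·62/(10 + 0.13·62) → 1426 ÷ (903/50) = 71300/903 ≈ 78.959
Max retention: S = 1000/(71300/903) − 10 = 1900/713 in (≈ 2.665 in)
Ia = 0.2·(1900/713) = 380/713 in ≈ 0.533 in
P − Ia = 7.310 − 0.533 = 483203/71300 ≈ 6.777 in (> 0, runoff occurs)
Runoff Q = (P−Ia)²/(P−Ia+S) = (6.777)²/(6.777+2.665) = 233485139209/47999373900 ≈ 4.864 in

Q = 233485139209/47999373900 in ≈ 4.864 in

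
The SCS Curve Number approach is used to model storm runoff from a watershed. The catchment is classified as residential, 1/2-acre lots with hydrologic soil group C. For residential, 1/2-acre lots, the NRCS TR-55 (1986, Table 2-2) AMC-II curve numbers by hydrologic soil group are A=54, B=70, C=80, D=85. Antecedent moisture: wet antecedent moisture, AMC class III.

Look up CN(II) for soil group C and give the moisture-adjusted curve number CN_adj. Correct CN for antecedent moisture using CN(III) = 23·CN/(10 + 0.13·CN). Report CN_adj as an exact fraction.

NRCS table: residential, 1/2-acre lots, soil group C → CN(II) = 80
Wet (AMC III): CN(III) = 23·80/(10 + 0.13·80) = 1840/(102/5) = 4600/51 ≈ 90.196

CN_adj = 4600/51 ≈ 90.196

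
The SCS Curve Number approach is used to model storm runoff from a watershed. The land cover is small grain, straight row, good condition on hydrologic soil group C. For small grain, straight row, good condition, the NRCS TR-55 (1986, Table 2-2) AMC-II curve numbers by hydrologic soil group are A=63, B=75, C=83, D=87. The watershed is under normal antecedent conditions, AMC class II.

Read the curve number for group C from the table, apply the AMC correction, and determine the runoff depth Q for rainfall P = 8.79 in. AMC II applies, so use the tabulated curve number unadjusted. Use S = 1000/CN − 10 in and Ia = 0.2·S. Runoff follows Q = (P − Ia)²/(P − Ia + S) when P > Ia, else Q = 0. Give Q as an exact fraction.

Q = 4838176249/718423100 in ≈ 6.734 in

NRCS table: small grain, straight row, good condition, soil group C → CN(II) = 83
AMC II — tabulated CN = 83 applies directly.
Retention S: 1000/CN − 10 with CN=83.000 → S = 170/83 ≈ 2.048 in
Ia = 0.2S: 0.2·2.048 = 0.410 in (exactly 34/83)
Excess rainfall: 8.790 − 0.410 = 8.380 in; P > Ia so Q > 0
Runoff Q = (P−Ia)²/(P−Ia+S) = (8.380)²/(8.380+2.048) = 4838176249/718423100 ≈ 6.734 in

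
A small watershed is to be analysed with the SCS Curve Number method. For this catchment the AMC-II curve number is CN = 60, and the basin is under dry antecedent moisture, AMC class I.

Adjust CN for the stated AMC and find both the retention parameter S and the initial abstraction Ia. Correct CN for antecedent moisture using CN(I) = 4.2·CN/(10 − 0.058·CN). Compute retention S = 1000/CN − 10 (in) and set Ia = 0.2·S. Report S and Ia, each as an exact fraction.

S = 1000/63 in ≈ 15.873 in; Ia = 200/63 in ≈ 3.175 in

CN(I) from CN(II)=60: (4.2·60)/(10 − 0.058·60) = 6300/163 ≈ 38.650
Max retention: S = 1000/(6300/163) − 10 = 1000/63 in (≈ 15.873 in)
Ia = 0.2S: 0.2·15.873 = 3.175 in (exactly 200/63)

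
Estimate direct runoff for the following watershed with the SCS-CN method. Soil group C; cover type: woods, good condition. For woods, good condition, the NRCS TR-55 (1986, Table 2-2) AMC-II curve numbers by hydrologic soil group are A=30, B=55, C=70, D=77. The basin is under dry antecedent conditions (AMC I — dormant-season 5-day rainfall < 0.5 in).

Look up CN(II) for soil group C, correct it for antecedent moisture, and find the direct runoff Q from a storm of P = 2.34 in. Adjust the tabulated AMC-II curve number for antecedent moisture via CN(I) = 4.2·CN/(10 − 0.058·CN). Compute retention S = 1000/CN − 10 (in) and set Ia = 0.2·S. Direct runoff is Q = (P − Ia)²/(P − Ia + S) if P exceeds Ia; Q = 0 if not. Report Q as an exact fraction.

NRCS table: woods, good condition, soil group C → CN(II) = 70
Adjust CN=70 to AMC I: 4.2·70/(10 − 0.058·70) → 294 ÷ (297/50) = 4900/99 ≈ 49.495
Max retention: S = 1000/(4900/99) − 10 = 500/49 in (≈ 10.204 in)
Ia = 0.2·(500/49) = 100/49 in ≈ 2.041 in
P − Ia = 2.340 − 2.041 = 733/2450 ≈ 0.299 in (> 0, runoff occurs)
Q: (733/2450)² ÷ (25733/2450) = 537289/63045850 in (≈ 0.009 in)

Q = 537289/63045850 in ≈ 0.009 in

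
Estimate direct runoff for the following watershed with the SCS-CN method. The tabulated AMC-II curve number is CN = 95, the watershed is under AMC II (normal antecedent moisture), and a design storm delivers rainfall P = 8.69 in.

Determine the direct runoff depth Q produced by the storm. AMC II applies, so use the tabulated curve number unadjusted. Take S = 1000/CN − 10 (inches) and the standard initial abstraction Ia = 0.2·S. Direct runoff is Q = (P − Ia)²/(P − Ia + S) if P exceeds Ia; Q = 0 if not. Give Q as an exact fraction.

CN(II) = 95; AMC II needs no correction.
Retention S: 1000/CN − 10 with CN=95.000 → S = 10/19 ≈ 0.526 in
Ia = 0.2S: 0.2·0.526 = 0.105 in (exactly 2/19)
Excess rainfall: 8.690 − 0.105 = 8.585 in; P > Ia so Q > 0
Runoff Q = (P−Ia)²/(P−Ia+S) = (8.585)²/(8.585+0.526) = 266048721/32890900 ≈ 8.089 in

Q = 266048721/32890900 in ≈ 8.089 in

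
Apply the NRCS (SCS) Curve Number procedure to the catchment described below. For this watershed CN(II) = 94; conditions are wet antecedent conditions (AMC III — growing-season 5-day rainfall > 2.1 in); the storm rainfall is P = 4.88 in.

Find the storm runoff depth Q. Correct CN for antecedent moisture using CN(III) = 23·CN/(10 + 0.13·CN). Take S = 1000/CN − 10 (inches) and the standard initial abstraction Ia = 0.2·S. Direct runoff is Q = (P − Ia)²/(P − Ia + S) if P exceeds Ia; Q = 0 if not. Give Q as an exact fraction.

CN(III) from CN(II)=94: (23·94)/(10 + 0.13·94) = 108100/1111 ≈ 97.300
Max retention: S = 1000/(108100/1111) − 10 = 300/1081 in (≈ 0.278 in)
Ia = 0.2·(300/1081) = 60/1081 in ≈ 0.056 in
P − Ia = 4.880 − 0.056 = 130382/27025 ≈ 4.824 in (> 0, runoff occurs)
Q: (130382/27025)² ÷ (137882/27025) = 8499732962/1863130525 in (≈ 4.562 in)

Q = 8499732962/1863130525 in ≈ 4.562 in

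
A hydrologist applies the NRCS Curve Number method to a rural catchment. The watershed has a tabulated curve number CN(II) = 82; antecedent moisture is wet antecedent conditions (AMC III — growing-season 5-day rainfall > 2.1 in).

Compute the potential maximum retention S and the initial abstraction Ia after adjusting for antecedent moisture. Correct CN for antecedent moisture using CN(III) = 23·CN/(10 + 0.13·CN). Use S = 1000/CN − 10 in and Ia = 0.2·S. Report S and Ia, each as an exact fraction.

S = 900/943 in ≈ 0.954 in; Ia = 180/943 in ≈ 0.191 in

Adjust CN=82 to AMC III: 23·82/(10 + 0.13·82) → 1886 ÷ (1033/50) = 94300/1033 ≈ 91.288
S = 1000/(94300/1033) − 10 = 900/943 in ≈ 0.954 in
Initial abstraction Ia = S/5 = (900/943)/5 = 180/943 ≈ 0.191 in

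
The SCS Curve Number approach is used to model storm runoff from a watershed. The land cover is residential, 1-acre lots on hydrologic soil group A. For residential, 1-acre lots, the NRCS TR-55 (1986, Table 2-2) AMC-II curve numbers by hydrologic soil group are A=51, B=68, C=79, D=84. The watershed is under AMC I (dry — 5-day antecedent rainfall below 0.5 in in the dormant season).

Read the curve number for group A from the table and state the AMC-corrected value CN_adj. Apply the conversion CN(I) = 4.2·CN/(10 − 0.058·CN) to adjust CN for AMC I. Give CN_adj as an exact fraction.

NRCS table: residential, 1-acre lots, soil group A → CN(II) = 51
Adjust CN=51 to AMC I: 4.2·51/(10 − 0.058·51) → (1071/5) ÷ (3521/500) = 15300/503 ≈ 30.417

CN_adj = 15300/503 ≈ 30.417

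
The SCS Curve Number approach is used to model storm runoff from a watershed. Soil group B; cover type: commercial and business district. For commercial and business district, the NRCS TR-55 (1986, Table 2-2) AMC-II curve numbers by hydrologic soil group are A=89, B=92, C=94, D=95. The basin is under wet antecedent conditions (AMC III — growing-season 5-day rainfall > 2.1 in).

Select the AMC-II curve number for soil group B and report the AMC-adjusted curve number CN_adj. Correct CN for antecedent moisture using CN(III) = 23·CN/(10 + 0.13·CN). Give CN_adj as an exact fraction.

NRCS table: commercial and business district, soil group B → CN(II) = 92
CN(III) from CN(II)=92: (23·92)/(10 + 0.13·92) = 52900/549 ≈ 96.357

CN_adj = 52900/549 ≈ 96.357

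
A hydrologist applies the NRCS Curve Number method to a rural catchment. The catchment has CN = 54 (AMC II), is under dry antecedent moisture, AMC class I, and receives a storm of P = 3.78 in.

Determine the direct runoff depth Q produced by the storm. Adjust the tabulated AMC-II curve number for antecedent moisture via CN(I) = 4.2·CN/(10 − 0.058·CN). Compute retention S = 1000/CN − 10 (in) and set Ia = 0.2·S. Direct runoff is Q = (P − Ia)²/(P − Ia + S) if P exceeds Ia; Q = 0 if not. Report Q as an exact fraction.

CN(I) from CN(II)=54: (4.2·54)/(10 − 0.058·54) = 56700/1717 ≈ 33.023
S = 1000/(56700/1717) − 10 = 11500/567 in ≈ 20.282 in
Ia = 0.2S: 0.2·20.282 = 4.056 in (exactly 2300/567)
P = 3.780 ≤ Ia = 4.056 in: entire storm abstracted, Q = 0.

Q = 0 in ≈ 0.000 in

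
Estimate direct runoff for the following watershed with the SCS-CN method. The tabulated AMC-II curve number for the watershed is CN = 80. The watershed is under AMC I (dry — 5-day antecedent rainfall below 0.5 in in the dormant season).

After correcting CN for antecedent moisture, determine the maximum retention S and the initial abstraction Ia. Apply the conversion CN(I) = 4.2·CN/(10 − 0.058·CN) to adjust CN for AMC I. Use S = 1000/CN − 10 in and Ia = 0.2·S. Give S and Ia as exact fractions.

Dry (AMC I): CN(I) = 4.2·80/(10 − 0.058·80) = 336/(134/25) = 4200/67 ≈ 62.687
S = 1000/(4200/67) − 10 = 125/21 in ≈ 5.952 in
Initial abstraction Ia = S/5 = (125/21)/5 = 25/21 ≈ 1.190 in

S = 125/21 in ≈ 5.952 in; Ia = 25/21 in ≈ 1.190 in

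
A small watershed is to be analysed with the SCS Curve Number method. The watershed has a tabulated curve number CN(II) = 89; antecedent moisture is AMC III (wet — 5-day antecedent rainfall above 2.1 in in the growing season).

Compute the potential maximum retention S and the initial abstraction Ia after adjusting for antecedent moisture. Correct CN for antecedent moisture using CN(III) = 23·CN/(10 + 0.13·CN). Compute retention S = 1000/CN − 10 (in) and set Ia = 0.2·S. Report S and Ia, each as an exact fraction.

Adjust CN=89 to AMC III: 23·89/(10 + 0.13·89) → 2047 ÷ (2157/100) = 204700/2157 ≈ 94.900
Retention S: 1000/CN − 10 with CN=94.900 → S = 1100/2047 ≈ 0.537 in
Ia = 0.2·(1100/2047) = 220/2047 in ≈ 0.107 in

S = 1100/2047 in ≈ 0.537 in; Ia = 220/2047 in ≈ 0.107 in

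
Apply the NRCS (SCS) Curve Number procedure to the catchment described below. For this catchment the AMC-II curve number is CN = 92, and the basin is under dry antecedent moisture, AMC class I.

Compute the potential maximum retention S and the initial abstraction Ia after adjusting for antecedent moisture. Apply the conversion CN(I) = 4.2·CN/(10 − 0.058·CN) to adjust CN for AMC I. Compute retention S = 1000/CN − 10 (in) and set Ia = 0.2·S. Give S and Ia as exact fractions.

Dry (AMC I): CN(I) = 4.2·92/(10 − 0.058·92) = (1932/5)/(583/125) = 48300/583 ≈ 82.847
Retention S: 1000/CN − 10 with CN=82.847 → S = 1000/483 ≈ 2.070 in
Ia = 0.2S: 0.2·2.070 = 0.414 in (exactly 200/483)

S = 1000/483 in ≈ 2.070 in; Ia = 200/483 in ≈ 0.414 in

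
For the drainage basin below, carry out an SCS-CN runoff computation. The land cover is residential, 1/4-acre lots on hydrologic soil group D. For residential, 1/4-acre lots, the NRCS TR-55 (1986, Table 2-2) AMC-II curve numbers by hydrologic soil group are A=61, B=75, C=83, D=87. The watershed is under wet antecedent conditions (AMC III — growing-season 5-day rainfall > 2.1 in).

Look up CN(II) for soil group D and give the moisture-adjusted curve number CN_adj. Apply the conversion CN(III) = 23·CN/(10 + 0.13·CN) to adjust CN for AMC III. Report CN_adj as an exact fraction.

CN_adj = 200100/2131 ≈ 93.900

NRCS table: residential, 1/4-acre lots, soil group D → CN(II) = 87
Adjust CN=87 to AMC III: 23·87/(10 + 0.13·87) → 2001 ÷ (2131/100) = 200100/2131 ≈ 93.900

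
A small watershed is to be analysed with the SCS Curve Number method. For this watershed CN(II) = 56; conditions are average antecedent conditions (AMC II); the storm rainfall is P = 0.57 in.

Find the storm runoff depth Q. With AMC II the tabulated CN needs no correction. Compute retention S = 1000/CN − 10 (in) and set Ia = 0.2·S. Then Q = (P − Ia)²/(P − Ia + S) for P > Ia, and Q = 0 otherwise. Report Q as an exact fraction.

Average conditions: CN = 56 (no AMC adjustment).
Retention S: 1000/CN − 10 with CN=56.000 → S = 55/7 ≈ 7.857 in
Ia = 0.2S: 0.2·7.857 = 1.571 in (exactly 11/7)
P = 0.570 ≤ Ia = 1.571 in: entire storm abstracted, Q = 0.

Q = 0 in ≈ 0.000 in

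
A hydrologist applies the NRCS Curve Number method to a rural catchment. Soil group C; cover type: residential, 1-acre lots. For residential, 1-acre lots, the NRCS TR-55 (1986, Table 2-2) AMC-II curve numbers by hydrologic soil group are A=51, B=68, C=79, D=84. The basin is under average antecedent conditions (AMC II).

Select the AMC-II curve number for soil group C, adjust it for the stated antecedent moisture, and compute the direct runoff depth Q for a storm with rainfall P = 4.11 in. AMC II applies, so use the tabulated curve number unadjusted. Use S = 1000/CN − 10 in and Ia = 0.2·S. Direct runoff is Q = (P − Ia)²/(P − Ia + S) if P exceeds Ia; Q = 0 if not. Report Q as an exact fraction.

Q = 266378787/129741700 in ≈ 2.053 in

NRCS table: residential, 1-acre lots, soil group C → CN(II) = 79
CN(II) = 79; AMC II needs no correction.
Retention S: 1000/CN − 10 with CN=79.000 → S = 210/79 ≈ 2.658 in
Initial abstraction Ia = S/5 = (210/79)/5 = 42/79 ≈ 0.532 in
Excess rainfall: 4.110 − 0.532 = 3.578 in; P > Ia so Q > 0
Runoff Q = (P−Ia)²/(P−Ia+S) = (3.578)²/(3.578+2.658) = 266378787/129741700 ≈ 2.053 in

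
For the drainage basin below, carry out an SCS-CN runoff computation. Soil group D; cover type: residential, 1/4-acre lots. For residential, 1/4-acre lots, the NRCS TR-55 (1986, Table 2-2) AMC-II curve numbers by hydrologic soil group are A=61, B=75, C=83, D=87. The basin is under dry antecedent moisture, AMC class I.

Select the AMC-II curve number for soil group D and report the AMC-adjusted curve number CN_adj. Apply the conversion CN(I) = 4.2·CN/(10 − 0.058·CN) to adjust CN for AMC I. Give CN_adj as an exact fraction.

CN_adj = 182700/2477 ≈ 73.759

NRCS table: residential, 1/4-acre lots, soil group D → CN(II) = 87
Dry (AMC I): CN(I) = 4.2·87/(10 − 0.058·87) = (1827/5)/(2477/500) = 182700/2477 ≈ 73.759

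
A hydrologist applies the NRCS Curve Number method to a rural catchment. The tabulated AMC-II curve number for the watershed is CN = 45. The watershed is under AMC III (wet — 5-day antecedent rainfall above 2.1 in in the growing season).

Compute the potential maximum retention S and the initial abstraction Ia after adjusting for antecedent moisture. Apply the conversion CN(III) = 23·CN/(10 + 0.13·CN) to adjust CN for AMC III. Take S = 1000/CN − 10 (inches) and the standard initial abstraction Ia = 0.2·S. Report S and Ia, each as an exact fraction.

CN(III) from CN(II)=45: (23·45)/(10 + 0.13·45) = 20700/317 ≈ 65.300
Max retention: S = 1000/(20700/317) − 10 = 1100/207 in (≈ 5.314 in)
Ia = 0.2S: 0.2·5.314 = 1.063 in (exactly 220/207)

S = 1100/207 in ≈ 5.314 in; Ia = 220/207 in ≈ 1.063 in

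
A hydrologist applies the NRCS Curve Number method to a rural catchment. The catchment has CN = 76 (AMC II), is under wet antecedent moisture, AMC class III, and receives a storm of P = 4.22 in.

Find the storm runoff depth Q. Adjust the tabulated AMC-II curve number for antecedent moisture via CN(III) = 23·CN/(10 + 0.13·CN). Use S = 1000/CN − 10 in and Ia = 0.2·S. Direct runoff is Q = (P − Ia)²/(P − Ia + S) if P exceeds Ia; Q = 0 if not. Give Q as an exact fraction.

Adjust CN=76 to AMC III: 23·76/(10 + 0.13·76) → 1748 ÷ (497/25) = 43700/497 ≈ 87.928
S = 1000/(43700/497) − 10 = 600/437 in ≈ 1.373 in
Ia = 0.2·(600/437) = 120/437 in ≈ 0.275 in
Since P=4.220 > Ia=0.275: effective rainfall P−Ia = 86207/21850 in
Q = (86207/21850)²/((86207/21850) + 600/437) = (7431646849/477422500)/(116207/21850) = 7431646849/2539122950 in ≈ 2.927 in

Q = 7431646849/2539122950 in ≈ 2.927 in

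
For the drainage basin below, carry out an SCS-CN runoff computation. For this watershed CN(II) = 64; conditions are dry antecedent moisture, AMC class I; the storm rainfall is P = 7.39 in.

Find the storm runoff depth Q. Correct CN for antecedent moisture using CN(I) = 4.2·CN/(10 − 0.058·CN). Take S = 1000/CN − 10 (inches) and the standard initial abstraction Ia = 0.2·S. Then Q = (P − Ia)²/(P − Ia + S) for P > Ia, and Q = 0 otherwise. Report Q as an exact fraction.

Adjust CN=64 to AMC I: 4.2·64/(10 − 0.058·64) → (1344/5) ÷ (786/125) = 5600/131 ≈ 42.748
Retention S: 1000/CN − 10 with CN=42.748 → S = 375/28 ≈ 13.393 in
Ia = 0.2·(375/28) = 75/28 in ≈ 2.679 in
P − Ia = 7.390 − 2.679 = 1649/350 ≈ 4.711 in (> 0, runoff occurs)
Runoff Q = (P−Ia)²/(P−Ia+S) = (4.711)²/(4.711+13.393) = 2719201/2217775 ≈ 1.226 in

Q = 2719201/2217775 in ≈ 1.226 in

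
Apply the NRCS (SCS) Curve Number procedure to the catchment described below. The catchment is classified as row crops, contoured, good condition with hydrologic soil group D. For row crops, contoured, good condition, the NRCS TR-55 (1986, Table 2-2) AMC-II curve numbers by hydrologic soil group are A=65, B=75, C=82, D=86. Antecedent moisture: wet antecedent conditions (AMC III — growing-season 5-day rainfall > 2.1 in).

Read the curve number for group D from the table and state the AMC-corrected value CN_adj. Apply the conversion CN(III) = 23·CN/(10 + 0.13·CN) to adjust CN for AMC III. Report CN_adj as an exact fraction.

NRCS table: row crops, contoured, good condition, soil group D → CN(II) = 86
Wet (AMC III): CN(III) = 23·86/(10 + 0.13·86) = 1978/(1059/50) = 98900/1059 ≈ 93.390

CN_adj = 98900/1059 ≈ 93.390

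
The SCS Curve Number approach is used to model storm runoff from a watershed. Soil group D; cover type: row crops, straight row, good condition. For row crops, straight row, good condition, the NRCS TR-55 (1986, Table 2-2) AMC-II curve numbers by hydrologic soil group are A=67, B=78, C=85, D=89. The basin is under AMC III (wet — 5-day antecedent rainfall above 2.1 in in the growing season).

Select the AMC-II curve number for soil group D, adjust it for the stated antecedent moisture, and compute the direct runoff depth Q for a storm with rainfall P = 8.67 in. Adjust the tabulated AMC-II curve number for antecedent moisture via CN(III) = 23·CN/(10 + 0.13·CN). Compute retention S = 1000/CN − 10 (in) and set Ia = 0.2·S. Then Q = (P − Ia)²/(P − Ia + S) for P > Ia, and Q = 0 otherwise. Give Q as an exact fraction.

Q = 3072129057001/381304720300 in ≈ 8.057 in

NRCS table: row crops, straight row, good condition, soil group D → CN(II) = 89
Adjust CN=89 to AMC III: 23·89/(10 + 0.13·89) → 2047 ÷ (2157/100) = 204700/2157 ≈ 94.900
Max retention: S = 1000/(204700/2157) − 10 = 1100/2047 in (≈ 0.537 in)
Ia = 0.2S: 0.2·0.537 = 0.107 in (exactly 220/2047)
Excess rainfall: 8.670 − 0.107 = 8.563 in; P > Ia so Q > 0
Q: (1752749/204700)² ÷ (1862749/204700) = 3072129057001/381304720300 in (≈ 8.057 in)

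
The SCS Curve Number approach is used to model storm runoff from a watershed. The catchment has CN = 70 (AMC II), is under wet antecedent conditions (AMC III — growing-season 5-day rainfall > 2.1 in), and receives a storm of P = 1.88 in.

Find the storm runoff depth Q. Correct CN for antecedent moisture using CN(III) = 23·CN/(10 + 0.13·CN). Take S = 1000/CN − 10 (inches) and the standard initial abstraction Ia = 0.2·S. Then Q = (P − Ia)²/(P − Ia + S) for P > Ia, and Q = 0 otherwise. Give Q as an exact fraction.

CN(III) from CN(II)=70: (23·70)/(10 + 0.13·70) = 16100/191 ≈ 84.293
Retention S: 1000/CN − 10 with CN=84.293 → S = 300/161 ≈ 1.863 in
Ia = 0.2S: 0.2·1.863 = 0.373 in (exactly 60/161)
P − Ia = 1.880 − 0.373 = 6067/4025 ≈ 1.507 in (> 0, runoff occurs)
Q = (6067/4025)²/((6067/4025) + 300/161) = (36808489/16200625)/(13567/4025) = 36808489/54607175 in ≈ 0.674 in

Q = 36808489/54607175 in ≈ 0.674 in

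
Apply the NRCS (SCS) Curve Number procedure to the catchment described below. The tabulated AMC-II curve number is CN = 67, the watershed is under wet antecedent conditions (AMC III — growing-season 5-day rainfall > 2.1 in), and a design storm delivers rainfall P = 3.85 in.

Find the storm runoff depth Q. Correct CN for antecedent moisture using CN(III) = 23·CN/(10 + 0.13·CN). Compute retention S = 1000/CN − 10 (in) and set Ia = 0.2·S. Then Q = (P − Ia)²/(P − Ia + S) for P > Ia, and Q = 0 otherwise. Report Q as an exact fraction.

Q = 91910569/43671940 in ≈ 2.105 in

CN(III) from CN(II)=67: (23·67)/(10 + 0.13·67) = 154100/1871 ≈ 82.362
Max retention: S = 1000/(154100/1871) − 10 = 3300/1541 in (≈ 2.141 in)
Ia = 0.2·(3300/1541) = 660/1541 in ≈ 0.428 in
Since P=3.850 > Ia=0.428: effective rainfall P−Ia = 105457/30820 in
Q = (105457/30820)²/((105457/30820) + 3300/1541) = (11121178849/949872400)/(171457/30820) = 91910569/43671940 in ≈ 2.105 in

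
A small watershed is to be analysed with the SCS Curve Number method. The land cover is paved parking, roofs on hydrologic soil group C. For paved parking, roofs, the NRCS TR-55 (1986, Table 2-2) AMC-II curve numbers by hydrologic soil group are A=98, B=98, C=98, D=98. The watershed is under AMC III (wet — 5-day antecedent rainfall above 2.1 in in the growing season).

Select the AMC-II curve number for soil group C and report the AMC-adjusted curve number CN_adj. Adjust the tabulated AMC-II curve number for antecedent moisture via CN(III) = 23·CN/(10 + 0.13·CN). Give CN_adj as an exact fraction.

CN_adj = 112700/1137 ≈ 99.120

NRCS table: paved parking, roofs, soil group C → CN(II) = 98
CN(III) from CN(II)=98: (23·98)/(10 + 0.13·98) = 112700/1137 ≈ 99.120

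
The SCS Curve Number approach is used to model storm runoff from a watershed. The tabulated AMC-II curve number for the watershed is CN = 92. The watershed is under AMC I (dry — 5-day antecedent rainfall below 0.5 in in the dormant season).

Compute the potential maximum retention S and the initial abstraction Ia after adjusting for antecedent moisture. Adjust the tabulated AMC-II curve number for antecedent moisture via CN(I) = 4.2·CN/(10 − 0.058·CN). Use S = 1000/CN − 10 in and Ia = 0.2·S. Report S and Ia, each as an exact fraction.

Dry (AMC I): CN(I) = 4.2·92/(10 − 0.058·92) = (1932/5)/(583/125) = 48300/583 ≈ 82.847
Retention S: 1000/CN − 10 with CN=82.847 → S = 1000/483 ≈ 2.070 in
Ia = 0.2S: 0.2·2.070 = 0.414 in (exactly 200/483)

S = 1000/483 in ≈ 2.070 in; Ia = 200/483 in ≈ 0.414 in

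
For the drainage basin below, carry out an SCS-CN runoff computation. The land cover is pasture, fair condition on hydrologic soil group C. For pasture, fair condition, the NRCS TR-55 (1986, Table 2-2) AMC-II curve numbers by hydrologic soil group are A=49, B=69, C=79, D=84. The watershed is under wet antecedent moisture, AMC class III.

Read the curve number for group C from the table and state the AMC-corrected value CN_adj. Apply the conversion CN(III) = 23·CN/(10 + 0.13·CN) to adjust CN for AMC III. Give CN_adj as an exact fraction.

CN_adj = 181700/2027 ≈ 89.640

NRCS table: pasture, fair condition, soil group C → CN(II) = 79
CN(III) from CN(II)=79: (23·79)/(10 + 0.13·79) = 181700/2027 ≈ 89.640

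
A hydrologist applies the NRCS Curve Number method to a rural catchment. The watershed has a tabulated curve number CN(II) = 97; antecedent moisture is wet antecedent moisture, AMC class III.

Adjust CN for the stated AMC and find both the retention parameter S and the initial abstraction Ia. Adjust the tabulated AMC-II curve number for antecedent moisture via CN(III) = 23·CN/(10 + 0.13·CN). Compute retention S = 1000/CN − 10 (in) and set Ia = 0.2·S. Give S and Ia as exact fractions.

S = 300/2231 in ≈ 0.134 in; Ia = 60/2231 in ≈ 0.027 in

Adjust CN=97 to AMC III: 23·97/(10 + 0.13·97) → 2231 ÷ (2261/100) = 223100/2261 ≈ 98.673
Max retention: S = 1000/(223100/2261) − 10 = 300/2231 in (≈ 0.134 in)
Ia = 0.2S: 0.2·0.134 = 0.027 in (exactly 60/2231)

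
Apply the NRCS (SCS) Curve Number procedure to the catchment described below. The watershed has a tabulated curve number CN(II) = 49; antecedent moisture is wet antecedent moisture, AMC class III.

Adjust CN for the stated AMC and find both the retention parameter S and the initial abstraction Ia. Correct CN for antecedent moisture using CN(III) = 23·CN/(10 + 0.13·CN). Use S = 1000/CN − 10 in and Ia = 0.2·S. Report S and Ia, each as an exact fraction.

S = 5100/1127 in ≈ 4.525 in; Ia = 1020/1127 in ≈ 0.905 in

Adjust CN=49 to AMC III: 23·49/(10 + 0.13·49) → 1127 ÷ (1637/100) = 112700/1637 ≈ 68.845
Max retention: S = 1000/(112700/1637) − 10 = 5100/1127 in (≈ 4.525 in)
Ia = 0.2·(5100/1127) = 1020/1127 in ≈ 0.905 in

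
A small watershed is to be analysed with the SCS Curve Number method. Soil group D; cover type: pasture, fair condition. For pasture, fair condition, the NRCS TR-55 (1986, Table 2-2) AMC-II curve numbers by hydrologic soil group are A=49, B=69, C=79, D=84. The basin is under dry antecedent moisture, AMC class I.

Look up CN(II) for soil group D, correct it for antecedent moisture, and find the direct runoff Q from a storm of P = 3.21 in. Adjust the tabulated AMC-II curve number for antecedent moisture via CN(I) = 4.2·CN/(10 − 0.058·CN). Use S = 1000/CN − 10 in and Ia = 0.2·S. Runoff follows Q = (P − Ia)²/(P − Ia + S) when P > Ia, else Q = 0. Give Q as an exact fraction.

NRCS table: pasture, fair condition, soil group D → CN(II) = 84
CN(I) from CN(II)=84: (4.2·84)/(10 − 0.058·84) = 44100/641 ≈ 68.799
Retention S: 1000/CN − 10 with CN=68.799 → S = 2000/441 ≈ 4.535 in
Ia = 0.2S: 0.2·4.535 = 0.907 in (exactly 400/441)
P − Ia = 3.210 − 0.907 = 101561/44100 ≈ 2.303 in (> 0, runoff occurs)
Q = (101561/44100)²/((101561/44100) + 2000/441) = (10314636721/1944810000)/(301561/44100) = 10314636721/13298840100 in ≈ 0.776 in

Q = 10314636721/13298840100 in ≈ 0.776 in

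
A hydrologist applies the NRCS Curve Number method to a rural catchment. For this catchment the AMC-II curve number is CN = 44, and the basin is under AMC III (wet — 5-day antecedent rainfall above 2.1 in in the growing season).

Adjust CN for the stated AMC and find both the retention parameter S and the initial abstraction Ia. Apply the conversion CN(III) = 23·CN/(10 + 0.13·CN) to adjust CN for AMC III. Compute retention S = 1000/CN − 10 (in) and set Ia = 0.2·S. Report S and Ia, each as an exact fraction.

Adjust CN=44 to AMC III: 23·44/(10 + 0.13·44) → 1012 ÷ (393/25) = 25300/393 ≈ 64.377
Retention S: 1000/CN − 10 with CN=64.377 → S = 1400/253 ≈ 5.534 in
Ia = 0.2S: 0.2·5.534 = 1.107 in (exactly 280/253)

S = 1400/253 in ≈ 5.534 in; Ia = 280/253 in ≈ 1.107 in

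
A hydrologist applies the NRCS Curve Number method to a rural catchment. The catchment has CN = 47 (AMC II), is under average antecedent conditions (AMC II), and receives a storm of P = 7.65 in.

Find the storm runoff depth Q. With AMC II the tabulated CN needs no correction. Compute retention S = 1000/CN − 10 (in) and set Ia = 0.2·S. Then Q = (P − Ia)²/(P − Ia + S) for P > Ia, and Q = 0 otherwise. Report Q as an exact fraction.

Q = 25715041/14730740 in ≈ 1.746 in

CN(II) = 47; AMC II needs no correction.
Max retention: S = 1000/47 − 10 = 530/47 in (≈ 11.277 in)
Initial abstraction Ia = S/5 = (530/47)/5 = 106/47 ≈ 2.255 in
Since P=7.650 > Ia=2.255: effective rainfall P−Ia = 5071/940 in
Q: (5071/940)² ÷ (15671/940) = 25715041/14730740 in (≈ 1.746 in)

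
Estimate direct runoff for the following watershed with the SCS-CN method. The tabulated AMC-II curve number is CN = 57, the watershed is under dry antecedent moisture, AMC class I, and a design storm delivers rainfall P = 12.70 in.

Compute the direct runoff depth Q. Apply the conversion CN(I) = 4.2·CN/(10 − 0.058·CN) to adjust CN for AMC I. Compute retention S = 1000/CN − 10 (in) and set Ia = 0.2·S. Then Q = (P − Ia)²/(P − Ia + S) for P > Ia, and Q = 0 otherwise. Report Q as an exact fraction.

Adjust CN=57 to AMC I: 4.2·57/(10 − 0.058·57) → (1197/5) ÷ (3347/500) = 119700/3347 ≈ 35.763
Retention S: 1000/CN − 10 with CN=35.763 → S = 21500/1197 ≈ 17.962 in
Ia = 0.2S: 0.2·17.962 = 3.592 in (exactly 4300/1197)
Excess rainfall: 12.700 − 3.592 = 9.108 in; P > Ia so Q > 0
Runoff Q = (P−Ia)²/(P−Ia+S) = (9.108)²/(9.108+17.962) = 11885142361/3878507430 ≈ 3.064 in

Q = 11885142361/3878507430 in ≈ 3.064 in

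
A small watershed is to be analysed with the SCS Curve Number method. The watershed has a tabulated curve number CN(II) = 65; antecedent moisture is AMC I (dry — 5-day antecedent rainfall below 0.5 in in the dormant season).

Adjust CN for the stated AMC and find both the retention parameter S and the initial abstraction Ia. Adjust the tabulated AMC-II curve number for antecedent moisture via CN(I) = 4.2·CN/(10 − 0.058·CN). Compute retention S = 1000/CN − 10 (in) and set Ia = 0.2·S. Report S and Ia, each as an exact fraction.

S = 500/39 in ≈ 12.821 in; Ia = 100/39 in ≈ 2.564 in

Adjust CN=65 to AMC I: 4.2·65/(10 − 0.058·65) → 273 ÷ (623/100) = 3900/89 ≈ 43.820
Retention S: 1000/CN − 10 with CN=43.820 → S = 500/39 ≈ 12.821 in
Ia = 0.2·(500/39) = 100/39 in ≈ 2.564 in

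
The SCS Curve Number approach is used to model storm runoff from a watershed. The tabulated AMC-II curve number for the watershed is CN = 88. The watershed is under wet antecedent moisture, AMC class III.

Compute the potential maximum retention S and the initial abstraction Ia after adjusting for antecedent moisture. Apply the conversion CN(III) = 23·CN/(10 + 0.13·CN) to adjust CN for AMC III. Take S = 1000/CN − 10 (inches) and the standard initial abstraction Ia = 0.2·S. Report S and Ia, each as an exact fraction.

CN(III) from CN(II)=88: (23·88)/(10 + 0.13·88) = 6325/67 ≈ 94.403
S = 1000/(6325/67) − 10 = 150/253 in ≈ 0.593 in
Initial abstraction Ia = S/5 = (150/253)/5 = 30/253 ≈ 0.119 in

S = 150/253 in ≈ 0.593 in; Ia = 30/253 in ≈ 0.119 in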